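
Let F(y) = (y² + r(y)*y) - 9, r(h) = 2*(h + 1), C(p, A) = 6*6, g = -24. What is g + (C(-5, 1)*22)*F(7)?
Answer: 120360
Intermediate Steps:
C(p, A) = 36
r(h) = 2 + 2*h (r(h) = 2*(1 + h) = 2 + 2*h)
F(y) = -9 + y² + y*(2 + 2*y) (F(y) = (y² + (2 + 2*y)*y) - 9 = (y² + y*(2 + 2*y)) - 9 = -9 + y² + y*(2 + 2*y))
g + (C(-5, 1)*22)*F(7) = -24 + (36*22)*(-9 + 2*7 + 3*7²) = -24 + 792*(-9 + 14 + 3*49) = -24 + 792*(-9 + 14 + 147) = -24 + 792*152 = -24 + 120384 = 120360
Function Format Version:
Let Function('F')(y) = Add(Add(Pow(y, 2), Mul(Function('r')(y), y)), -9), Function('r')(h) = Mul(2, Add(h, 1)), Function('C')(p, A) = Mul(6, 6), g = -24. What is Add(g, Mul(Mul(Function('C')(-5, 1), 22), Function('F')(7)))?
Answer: 120360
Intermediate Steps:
Function('C')(p, A) = 36
Function('r')(h) = Add(2, Mul(2, h)) (Function('r')(h) = Mul(2, Add(1, h)) = Add(2, Mul(2, h)))
Function('F')(y) = Add(-9, Pow(y, 2), Mul(y, Add(2, Mul(2, y)))) (Function('F')(y) = Add(Add(Pow(y, 2), Mul(Add(2, Mul(2, y)), y)), -9) = Add(Add(Pow(y, 2), Mul(y, Add(2, Mul(2, y)))), -9) = Add(-9, Pow(y, 2), Mul(y, Add(2, Mul(2, y)))))
Add(g, Mul(Mul(Function('C')(-5, 1), 22), Function('F')(7))) = Add(-24, Mul(Mul(36, 22), Add(-9, Mul(2, 7), Mul(3, Pow(7, 2))))) = Add(-24, Mul(792, Add(-9, 14, Mul(3, 49)))) = Add(-24, Mul(792, Add(-9, 14, 147))) = Add(-24, Mul(792, 152)) = Add(-24, 120384) = 120360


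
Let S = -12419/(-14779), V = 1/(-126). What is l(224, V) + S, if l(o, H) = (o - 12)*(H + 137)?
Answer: 27041416211/931077 ≈ 29043.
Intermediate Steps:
V = -1/126 ≈ -0.0079365
l(o, H) = (-12 + o)*(137 + H)
S = 12419/14779 (S = -12419*(-1/14779) = 12419/14779 ≈ 0.84031)
l(224, V) + S = (-1644 - 12*(-1/126) + 137*224 - 1/126*224) + 12419/14779 = (-1644 + 2/21 + 30688 - 16/9) + 12419/14779 = 1829666/63 + 12419/14779 = 27041416211/931077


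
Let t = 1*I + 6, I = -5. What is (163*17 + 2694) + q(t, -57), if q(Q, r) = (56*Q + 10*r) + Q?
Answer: 4952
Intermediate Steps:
t = 1 (t = 1*(-5) + 6 = -5 + 6 = 1)
q(Q, r) = 10*r + 57*Q (q(Q, r) = (10*r + 56*Q) + Q = 10*r + 57*Q)
(163*17 + 2694) + q(t, -57) = (163*17 + 2694) + (10*(-57) + 57*1) = (2771 + 2694) + (-570 + 57) = 5465 - 513 = 4952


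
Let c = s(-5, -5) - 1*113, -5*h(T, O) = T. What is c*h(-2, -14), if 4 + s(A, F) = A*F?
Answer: -184/5 ≈ -36.800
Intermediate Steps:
h(T, O) = -T/5
s(A, F) = -4 + A*F
c = -92 (c = (-4 - 5*(-5)) - 1*113 = (-4 + 25) - 113 = 21 - 113 = -92)
c*h(-2, -14) = -(-92)*(-2)/5 = -92*⅖ = -184/5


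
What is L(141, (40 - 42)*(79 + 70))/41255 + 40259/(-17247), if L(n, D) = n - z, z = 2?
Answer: -1658487712/711524985 ≈ -2.3309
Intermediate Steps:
L(n, D) = -2 + n (L(n, D) = n - 1*2 = n - 2 = -2 + n)
L(141, (40 - 42)*(79 + 70))/41255 + 40259/(-17247) = (-2 + 141)/41255 + 40259/(-17247) = 139*(1/41255) + 40259*(-1/17247) = 139/41255 - 40259/17247 = -1658487712/711524985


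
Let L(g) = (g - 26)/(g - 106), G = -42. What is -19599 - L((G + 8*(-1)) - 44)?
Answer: -97998/5 ≈ -19600.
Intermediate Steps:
L(g) = (-26 + g)/(-106 + g)
-19599 - L((G + 8*(-1)) - 44) = -19599 - (-26 + ((-42 + 8*(-1)) - 44))/(-106 + ((-42 + 8*(-1)) - 44)) = -19599 - (-26 + ((-42 - 8) - 44))/(-106 + ((-42 - 8) - 44)) = -19599 - (-26 + (-50 - 44))/(-106 + (-50 - 44)) = -19599 - (-26 - 94)/(-106 - 94) = -19599 - (-120)/(-200) = -19599 - (-1)*(-120)/200 = -19599 - 1*3/5 = -19599 - 3/5 = -97998/5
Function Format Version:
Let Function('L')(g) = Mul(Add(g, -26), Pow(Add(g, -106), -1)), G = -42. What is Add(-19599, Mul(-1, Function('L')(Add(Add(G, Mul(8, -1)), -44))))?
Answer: Rational(-97998, 5) ≈ -19600.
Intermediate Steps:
Function('L')(g) = Mul(Pow(Add(-106, g), -1), Add(-26, g)) (Function('L')(g) = Mul(Add(-26, g), Pow(Add(-106, g), -1)) = Mul(Pow(Add(-106, g), -1), Add(-26, g)))
Add(-19599, Mul(-1, Function('L')(Add(Add(G, Mul(8, -1)), -44)))) = Add(-19599, Mul(-1, Mul(Pow(Add(-106, Add(Add(-42, Mul(8, -1)), -44)), -1), Add(-26, Add(Add(-42, Mul(8, -1)), -44))))) = Add(-19599, Mul(-1, Mul(Pow(Add(-106, Add(Add(-42, -8), -44)), -1), Add(-26, Add(Add(-42, -8), -44))))) = Add(-19599, Mul(-1, Mul(Pow(Add(-106, Add(-50, -44)), -1), Add(-26, Add(-50, -44))))) = Add(-19599, Mul(-1, Mul(Pow(Add(-106, -94), -1), Add(-26, -94)))) = Add(-19599, Mul(-1, Mul(Pow(-200, -1), -120))) = Add(-19599, Mul(-1, Mul(Rational(-1, 200), -120))) = Add(-19599, Mul(-1, Rational(3, 5))) = Add(-19599, Rational(-3, 5)) = Rational(-97998, 5)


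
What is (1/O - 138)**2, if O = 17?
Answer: 5499025/289 ≈ 19028.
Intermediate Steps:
(1/O - 138)**2 = (1/17 - 138)**2 = (-2345/17)**2 = 5499025/289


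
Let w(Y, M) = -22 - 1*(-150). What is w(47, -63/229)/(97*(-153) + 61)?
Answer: -32/3695 ≈ -0.0086603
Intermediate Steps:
w(Y, M) = 128 (w(Y, M) = -22 + 150 = 128)
w(47, -63/229)/(97*(-153) + 61) = 128/(97*(-153) + 61) = 128/(-14841 + 61) = 128/(-14780) = 128*(-1/14780) = -32/3695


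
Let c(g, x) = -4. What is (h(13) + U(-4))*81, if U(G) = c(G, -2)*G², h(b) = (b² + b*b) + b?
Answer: 23247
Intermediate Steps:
h(b) = b + 2*b² (h(b) = (b² + b²) + b = 2*b² + b = b + 2*b²)
U(G) = -4*G²
(h(13) + U(-4))*81 = (13*(1 + 2*13) - 4*(-4)²)*81 = (13*(1 + 26) - 4*16)*81 = (13*27 - 64)*81 = (351 - 64)*81 = 287*81 = 23247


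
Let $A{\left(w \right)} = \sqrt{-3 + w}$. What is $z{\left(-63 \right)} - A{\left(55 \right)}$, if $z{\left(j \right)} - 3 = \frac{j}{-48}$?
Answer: $\frac{69}{16} - 2 \sqrt{13} \approx -2.8986$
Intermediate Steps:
$z{\left(j \right)} = 3 - \frac{j}{48}$ ($z{\left(j \right)} = 3 + \frac{j}{-48} = 3 + j \left(- \frac{1}{48}\right) = 3 - \frac{j}{48}$)
$z{\left(-63 \right)} - A{\left(55 \right)} = \left(3 - - \frac{21}{16}\right) - \sqrt{-3 + 55} = \left(3 + \frac{21}{16}\right) - \sqrt{52} = \frac{69}{16} - 2 \sqrt{13}$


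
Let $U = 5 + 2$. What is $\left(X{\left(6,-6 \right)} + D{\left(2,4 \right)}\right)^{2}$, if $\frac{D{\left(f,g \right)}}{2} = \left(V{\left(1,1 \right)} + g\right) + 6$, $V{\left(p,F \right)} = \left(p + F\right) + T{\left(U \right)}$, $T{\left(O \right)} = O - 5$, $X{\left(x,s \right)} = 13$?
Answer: $1681$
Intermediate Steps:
$U = 7$
$T{\left(O \right)} = -5 + O$
$V{\left(p,F \right)} = 2 + F + p$ ($V{\left(p,F \right)} = \left(p + F\right) + \left(-5 + 7\right) = \left(F + p\right) + 2 = 2 + F + p$)
$D{\left(f,g \right)} = 20 + 2 g$ ($D{\left(f,g \right)} = 2 \left(\left(\left(2 + 1 + 1\right) + g\right) + 6\right) = 2 \left(\left(4 + g\right) + 6\right) = 2 \left(10 + g\right) = 20 + 2 g$)
$\left(X{\left(6,-6 \right)} + D{\left(2,4 \right)}\right)^{2} = \left(13 + \left(20 + 2 \cdot 4\right)\right)^{2} = \left(13 + \left(20 + 8\right)\right)^{2} = \left(13 + 28\right)^{2} = 41^{2} = 1681$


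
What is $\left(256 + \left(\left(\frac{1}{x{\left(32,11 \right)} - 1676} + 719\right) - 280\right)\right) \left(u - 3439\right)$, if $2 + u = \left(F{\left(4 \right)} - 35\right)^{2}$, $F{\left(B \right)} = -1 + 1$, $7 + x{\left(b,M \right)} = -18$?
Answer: $- \frac{2619741904}{1701} \approx -1.5401 \cdot 10^{6}$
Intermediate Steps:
$x{\left(b,M \right)} = -25$ ($x{\left(b,M \right)} = -7 - 18 = -25$)
$F{\left(B \right)} = 0$
$u = 1223$ ($u = -2 + \left(0 - 35\right)^{2} = -2 + \left(-35\right)^{2} = -2 + 1225 = 1223$)
$\left(256 + \left(\left(\frac{1}{x{\left(32,11 \right)} - 1676} + 719\right) - 280\right)\right) \left(u - 3439\right) = \left(256 + \left(\left(\frac{1}{-25 - 1676} + 719\right) - 280\right)\right) \left(1223 - 3439\right) = \left(256 + \left(\left(\frac{1}{-1701} + 719\right) - 280\right)\right) \left(-2216\right) = \left(256 + \left(\left(- \frac{1}{1701} + 719\right) - 280\right)\right) \left(-2216\right) = \left(256 + \left(\frac{1223018}{1701} - 280\right)\right) \left(-2216\right) = \left(256 + \frac{746738}{1701}\right) \left(-2216\right) = \frac{1182194}{1701} \left(-2216\right) = - \frac{2619741904}{1701}$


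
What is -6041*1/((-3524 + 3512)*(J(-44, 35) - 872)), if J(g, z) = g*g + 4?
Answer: 6041/12816 ≈ 0.47136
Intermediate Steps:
J(g, z) = 4 + g² (J(g, z) = g² + 4 = 4 + g²)
-6041*1/((-3524 + 3512)*(J(-44, 35) - 872)) = -6041*1/((-3524 + 3512)*((4 + (-44)²) - 872)) = -6041*(-1/(12*((4 + 1936) - 872))) = -6041*(-1/(12*(1940 - 872))) = -6041/((-12*1068)) = -6041/(-12816) = -6041*(-1/12816) = 6041/12816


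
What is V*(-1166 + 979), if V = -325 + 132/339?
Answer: 6859347/113 ≈ 60702.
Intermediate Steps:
V = -36681/113 (V = -325 + 132*(1/339) = -325 + 44/113 = -36681/113 ≈ -324.61)
V*(-1166 + 979) = -36681*(-1166 + 979)/113 = -36681/113*(-187) = 6859347/113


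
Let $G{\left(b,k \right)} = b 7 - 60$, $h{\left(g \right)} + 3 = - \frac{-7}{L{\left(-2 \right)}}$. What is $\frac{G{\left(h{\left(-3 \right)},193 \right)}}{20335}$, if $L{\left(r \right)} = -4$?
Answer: $- \frac{373}{81340} \approx -0.0045857$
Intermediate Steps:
$h{\left(g \right)} = - \frac{19}{4}$ ($h{\left(g \right)} = -3 - - \frac{7}{-4} = -3 - \left(-7\right) \left(- \frac{1}{4}\right) = -3 - \frac{7}{4} = - \frac{19}{4}$)
$G{\left(b,k \right)} = -60 + 7 b$ ($G{\left(b,k \right)} = 7 b - 60 = -60 + 7 b$)
$\frac{G{\left(h{\left(-3 \right)},193 \right)}}{20335} = \frac{-60 + 7 \left(- \frac{19}{4}\right)}{20335} = \left(-60 - \frac{133}{4}\right) \frac{1}{20335} = \left(- \frac{373}{4}\right) \frac{1}{20335} = - \frac{373}{81340}$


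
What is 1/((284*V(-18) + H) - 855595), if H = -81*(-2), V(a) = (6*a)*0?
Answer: -1/855433 ≈ -1.1690e-6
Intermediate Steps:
V(a) = 0
H = 162
1/((284*V(-18) + H) - 855595) = 1/((284*0 + 162) - 855595) = 1/((0 + 162) - 855595) = 1/(162 - 855595) = 1/(-855433) = -1/855433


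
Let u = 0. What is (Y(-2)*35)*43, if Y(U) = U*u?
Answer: 0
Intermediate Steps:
Y(U) = 0 (Y(U) = U*0 = 0)
(Y(-2)*35)*43 = (0*35)*43 = 0*43 = 0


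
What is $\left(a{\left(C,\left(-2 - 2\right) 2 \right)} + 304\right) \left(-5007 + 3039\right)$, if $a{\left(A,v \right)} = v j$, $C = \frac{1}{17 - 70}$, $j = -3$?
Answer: $-645504$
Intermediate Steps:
$C = - \frac{1}{53}$ ($C = \frac{1}{-53} = - \frac{1}{53} \approx -0.018868$)
$a{\left(A,v \right)} = - 3 v$ ($a{\left(A,v \right)} = v \left(-3\right) = - 3 v$)
$\left(a{\left(C,\left(-2 - 2\right) 2 \right)} + 304\right) \left(-5007 + 3039\right) = \left(- 3 \left(-2 - 2\right) 2 + 304\right) \left(-5007 + 3039\right) = \left(- 3 \left(\left(-4\right) 2\right) + 304\right) \left(-1968\right) = \left(\left(-3\right) \left(-8\right) + 304\right) \left(-1968\right) = \left(24 + 304\right) \left(-1968\right) = 328 \left(-1968\right) = -645504$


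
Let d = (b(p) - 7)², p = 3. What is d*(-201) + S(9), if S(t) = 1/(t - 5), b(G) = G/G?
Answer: -28943/4 ≈ -7235.8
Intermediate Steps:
b(G) = 1
S(t) = 1/(-5 + t)
d = 36 (d = (1 - 7)² = (-6)² = 36)
d*(-201) + S(9) = 36*(-201) + 1/(-5 + 9) = -7236 + 1/4 = -7236 + ¼ = -28943/4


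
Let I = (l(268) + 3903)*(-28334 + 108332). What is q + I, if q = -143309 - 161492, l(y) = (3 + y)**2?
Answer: 6187060511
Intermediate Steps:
I = 6187365312 (I = ((3 + 268)**2 + 3903)*(-28334 + 108332) = (271**2 + 3903)*79998 = (73441 + 3903)*79998 = 77344*79998 = 6187365312)
q = -304801
q + I = -304801 + 6187365312 = 6187060511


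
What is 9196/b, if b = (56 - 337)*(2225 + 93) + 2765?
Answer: -836/58963 ≈ -0.014178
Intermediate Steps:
b = -648593 (b = -281*2318 + 2765 = -651358 + 2765 = -648593)
9196/b = 9196/(-648593) = 9196*(-1/648593) = -836/58963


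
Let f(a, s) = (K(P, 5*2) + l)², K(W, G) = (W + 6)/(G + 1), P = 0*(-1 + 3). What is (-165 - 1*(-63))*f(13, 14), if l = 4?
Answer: -255000/121 ≈ -2107.4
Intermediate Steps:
P = 0 (P = 0*2 = 0)
K(W, G) = (6 + W)/(1 + G)
f(a, s) = 2500/121 (f(a, s) = ((6 + 0)/(1 + 5*2) + 4)² = (6/(1 + 10) + 4)² = (6/11 + 4)² = (50/11)² = 2500/121)
(-165 - 1*(-63))*f(13, 14) = (-165 - 1*(-63))*(2500/121) = (-165 + 63)*(2500/121) = -102*2500/121 = -255000/121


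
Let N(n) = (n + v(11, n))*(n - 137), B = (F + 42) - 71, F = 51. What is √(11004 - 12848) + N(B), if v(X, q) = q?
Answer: -5060 + 2*I*√461 ≈ -5060.0 + 42.942*I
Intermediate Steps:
B = 22 (B = (51 + 42) - 71 = 93 - 71 = 22)
N(n) = 2*n*(-137 + n) (N(n) = (n + n)*(n - 137) = (2*n)*(-137 + n) = 2*n*(-137 + n))
√(11004 - 12848) + N(B) = √(11004 - 12848) + 2*22*(-137 + 22) = √(-1844) + 2*22*(-115) = 2*I*√461 - 5060 = -5060 + 2*I*√461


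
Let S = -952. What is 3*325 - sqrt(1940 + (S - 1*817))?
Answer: 975 - 3*sqrt(19) ≈ 961.92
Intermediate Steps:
3*325 - sqrt(1940 + (S - 1*817)) = 3*325 - sqrt(1940 + (-952 - 1*817)) = 975 - sqrt(1940 + (-952 - 817)) = 975 - sqrt(1940 - 1769) = 975 - sqrt(171) = 975 - 3*sqrt(19)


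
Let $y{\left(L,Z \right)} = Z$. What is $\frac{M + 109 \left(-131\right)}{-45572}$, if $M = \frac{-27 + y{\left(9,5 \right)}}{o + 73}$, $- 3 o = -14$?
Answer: $\frac{3327073}{10618276} \approx 0.31333$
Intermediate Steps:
$o = \frac{14}{3}$ ($o = \left(- \frac{1}{3}\right) \left(-14\right) = \frac{14}{3} \approx 4.6667$)
$M = - \frac{66}{233}$ ($M = \frac{-27 + 5}{\frac{14}{3} + 73} = - \frac{22}{\frac{233}{3}} = \left(-22\right) \frac{3}{233} = - \frac{66}{233} \approx -0.28326$)
$\frac{M + 109 \left(-131\right)}{-45572} = \frac{- \frac{66}{233} + 109 \left(-131\right)}{-45572} = \left(- \frac{66}{233} - 14279\right) \left(- \frac{1}{45572}\right) = \left(- \frac{3327073}{233}\right) \left(- \frac{1}{45572}\right) = \frac{3327073}{10618276}$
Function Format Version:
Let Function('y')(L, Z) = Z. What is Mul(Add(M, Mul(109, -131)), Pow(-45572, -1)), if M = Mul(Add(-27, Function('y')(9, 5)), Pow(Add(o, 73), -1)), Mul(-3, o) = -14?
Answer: Rational(3327073, 10618276) ≈ 0.31333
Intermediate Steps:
o = Rational(14, 3) (o = Mul(Rational(-1, 3), -14) = Rational(14, 3) ≈ 4.6667)
M = Rational(-66, 233) (M = Mul(Add(-27, 5), Pow(Add(Rational(14, 3), 73), -1)) = Mul(-22, Pow(Rational(233, 3), -1)) = Mul(-22, Rational(3, 233)) = Rational(-66, 233) ≈ -0.28326)
Mul(Add(M, Mul(109, -131)), Pow(-45572, -1)) = Mul(Add(Rational(-66, 233), Mul(109, -131)), Pow(-45572, -1)) = Mul(Add(Rational(-66, 233), -14279), Rational(-1, 45572)) = Mul(Rational(-3327073, 233), Rational(-1, 45572)) = Rational(3327073, 10618276)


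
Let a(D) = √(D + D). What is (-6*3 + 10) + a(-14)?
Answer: -8 + 2*I*√7 ≈ -8.0 + 5.2915*I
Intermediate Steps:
a(D) = √2*√D (a(D) = √(2*D) = √2*√D)
(-6*3 + 10) + a(-14) = (-6*3 + 10) + √2*√(-14) = (-18 + 10) + √2*(I*√14) = -8 + 2*I*√7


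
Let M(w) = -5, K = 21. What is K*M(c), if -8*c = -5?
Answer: -105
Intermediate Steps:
c = 5/8 (c = -⅛*(-5) = 5/8 ≈ 0.62500)
K*M(c) = 21*(-5) = -105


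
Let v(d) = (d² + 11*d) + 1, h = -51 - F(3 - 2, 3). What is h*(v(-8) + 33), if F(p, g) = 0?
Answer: -510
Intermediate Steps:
h = -51 (h = -51 - 1*0 = -51 + 0 = -51)
v(d) = 1 + d² + 11*d
h*(v(-8) + 33) = -51*((1 + (-8)² + 11*(-8)) + 33) = -51*((1 + 64 - 88) + 33) = -51*(-23 + 33) = -51*10 = -510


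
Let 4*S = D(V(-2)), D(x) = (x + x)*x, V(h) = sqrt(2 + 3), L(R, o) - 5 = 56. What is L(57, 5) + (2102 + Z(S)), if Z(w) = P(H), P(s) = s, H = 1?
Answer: 2164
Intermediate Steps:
L(R, o) = 61 (L(R, o) = 5 + 56 = 61)
V(h) = sqrt(5)
D(x) = 2*x**2 (D(x) = (2*x)*x = 2*x**2)
S = 5/2 (S = (2*(sqrt(5))**2)/4 = (2*5)/4 = (1/4)*10 = 5/2 ≈ 2.5000)
Z(w) = 1
L(57, 5) + (2102 + Z(S)) = 61 + (2102 + 1) = 61 + 2103 = 2164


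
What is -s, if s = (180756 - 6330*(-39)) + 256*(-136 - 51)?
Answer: -379754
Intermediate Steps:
s = 379754 (s = (180756 + 246870) + 256*(-187) = 427626 - 47872 = 379754)
-s = -1*379754 = -379754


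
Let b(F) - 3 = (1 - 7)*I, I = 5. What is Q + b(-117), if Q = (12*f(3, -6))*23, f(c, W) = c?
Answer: 801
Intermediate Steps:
b(F) = -27 (b(F) = 3 + (1 - 7)*5 = 3 - 6*5 = 3 - 30 = -27)
Q = 828 (Q = (12*3)*23 = 36*23 = 828)
Q + b(-117) = 828 - 27 = 801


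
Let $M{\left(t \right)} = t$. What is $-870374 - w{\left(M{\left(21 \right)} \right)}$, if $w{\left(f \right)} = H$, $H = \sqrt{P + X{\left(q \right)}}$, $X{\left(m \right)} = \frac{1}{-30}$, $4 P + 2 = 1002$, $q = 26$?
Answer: $-870374 - \frac{\sqrt{224970}}{30} \approx -8.7039 \cdot 10^{5}$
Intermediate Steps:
$P = 250$ ($P = - \frac{1}{2} + \frac{1}{4} \cdot 1002 = - \frac{1}{2} + \frac{501}{2} = 250$)
$X{\left(m \right)} = - \frac{1}{30}$
$H = \frac{\sqrt{224970}}{30}$ ($H = \sqrt{250 - \frac{1}{30}} = \sqrt{\frac{7499}{30}} = \frac{\sqrt{224970}}{30} \approx 15.81$)
$w{\left(f \right)} = \frac{\sqrt{224970}}{30}$
$-870374 - w{\left(M{\left(21 \right)} \right)} = -870374 - \frac{\sqrt{224970}}{30}$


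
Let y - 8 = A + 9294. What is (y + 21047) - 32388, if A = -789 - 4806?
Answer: -7634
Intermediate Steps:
A = -5595
y = 3707 (y = 8 + (-5595 + 9294) = 8 + 3699 = 3707)
(y + 21047) - 32388 = (3707 + 21047) - 32388 = 24754 - 32388 = -7634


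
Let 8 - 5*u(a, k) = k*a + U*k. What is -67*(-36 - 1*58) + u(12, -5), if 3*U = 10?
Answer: 94724/15 ≈ 6314.9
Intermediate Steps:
U = 10/3 (U = (1/3)*10 = 10/3 ≈ 3.3333)
u(a, k) = 8/5 - 2*k/3 - a*k/5 (u(a, k) = 8/5 - (k*a + 10*k/3)/5 = 8/5 - (a*k + 10*k/3)/5 = 8/5 - (10*k/3 + a*k)/5 = 8/5 + (-2*k/3 - a*k/5) = 8/5 - 2*k/3 - a*k/5)
-67*(-36 - 1*58) + u(12, -5) = -67*(-36 - 1*58) + (8/5 - 2/3*(-5) - 1/5*12*(-5)) = -67*(-36 - 58) + (8/5 + 10/3 + 12) = -67*(-94) + 254/15 = 6298 + 254/15 = 94724/15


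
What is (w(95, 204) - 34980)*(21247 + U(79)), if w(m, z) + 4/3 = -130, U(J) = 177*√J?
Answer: -2238031498/3 - 6214706*√79 ≈ -8.0125e+8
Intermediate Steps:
w(m, z) = -394/3 (w(m, z) = -4/3 - 130 = -394/3)
(w(95, 204) - 34980)*(21247 + U(79)) = (-394/3 - 34980)*(21247 + 177*√79) = -105334*(21247 + 177*√79)/3 = -2238031498/3 - 6214706*√79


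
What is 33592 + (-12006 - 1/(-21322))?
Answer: 460256693/21322 ≈ 21586.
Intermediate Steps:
33592 + (-12006 - 1/(-21322)) = 33592 + (-12006 - 1*(-1/21322)) = 33592 + (-12006 + 1/21322) = 33592 - 255991931/21322 = 460256693/21322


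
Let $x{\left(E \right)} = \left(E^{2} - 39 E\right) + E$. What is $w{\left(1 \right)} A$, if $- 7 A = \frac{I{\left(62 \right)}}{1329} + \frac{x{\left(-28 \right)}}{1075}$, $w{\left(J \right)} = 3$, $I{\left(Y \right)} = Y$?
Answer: $- \frac{2522642}{3333575} \approx -0.75674$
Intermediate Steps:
$x{\left(E \right)} = E^{2} - 38 E$
$A = - \frac{2522642}{10000725}$ ($A = - \frac{\frac{62}{1329} + \frac{\left(-28\right) \left(-38 - 28\right)}{1075}}{7} = - \frac{62 \cdot \frac{1}{1329} + \left(-28\right) \left(-66\right) \frac{1}{1075}}{7} = - \frac{\frac{62}{1329} + 1848 \cdot \frac{1}{1075}}{7} = - \frac{\frac{62}{1329} + \frac{1848}{1075}}{7} = \left(- \frac{1}{7}\right) \frac{2522642}{1428675} = - \frac{2522642}{10000725} \approx -0.25225$)
$w{\left(1 \right)} A = 3 \left(- \frac{2522642}{10000725}\right) = - \frac{2522642}{3333575}$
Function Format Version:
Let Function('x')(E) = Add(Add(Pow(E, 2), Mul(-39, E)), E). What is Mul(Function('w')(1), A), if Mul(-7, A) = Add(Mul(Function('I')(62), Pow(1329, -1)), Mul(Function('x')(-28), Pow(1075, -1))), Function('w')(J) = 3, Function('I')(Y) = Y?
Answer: Rational(-2522642, 3333575) ≈ -0.75674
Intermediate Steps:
Function('x')(E) = Add(Pow(E, 2), Mul(-38, E))
A = Rational(-2522642, 10000725) (A = Mul(Rational(-1, 7), Add(Mul(62, Pow(1329, -1)), Mul(Mul(-28, Add(-38, -28)), Pow(1075, -1)))) = Mul(Rational(-1, 7), Add(Mul(62, Rational(1, 1329)), Mul(Mul(-28, -66), Rational(1, 1075)))) = Mul(Rational(-1, 7), Add(Rational(62, 1329), Mul(1848, Rational(1, 1075)))) = Mul(Rational(-1, 7), Add(Rational(62, 1329), Rational(1848, 1075))) = Mul(Rational(-1, 7), Rational(2522642, 1428675)) = Rational(-2522642, 10000725) ≈ -0.25225)
Mul(Function('w')(1), A) = Mul(3, Rational(-2522642, 10000725)) = Rational(-2522642, 3333575)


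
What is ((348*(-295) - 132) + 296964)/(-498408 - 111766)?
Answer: -97086/305087 ≈ -0.31822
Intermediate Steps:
((348*(-295) - 132) + 296964)/(-498408 - 111766) = ((-102660 - 132) + 296964)/(-610174) = (-102792 + 296964)*(-1/610174) = 194172*(-1/610174) = -97086/305087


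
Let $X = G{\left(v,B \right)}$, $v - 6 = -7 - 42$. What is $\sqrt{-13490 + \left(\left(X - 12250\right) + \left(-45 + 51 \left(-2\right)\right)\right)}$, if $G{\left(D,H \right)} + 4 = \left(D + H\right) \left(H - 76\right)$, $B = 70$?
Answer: $i \sqrt{26053} \approx 161.41 i$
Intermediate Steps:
$v = -43$ ($v = 6 - 49 = -43$)
$G{\left(D,H \right)} = -4 + \left(-76 + H\right) \left(D + H\right)$ ($G{\left(D,H \right)} = -4 + \left(D + H\right) \left(H - 76\right) = -4 + \left(D + H\right) \left(-76 + H\right) = -4 + \left(-76 + H\right) \left(D + H\right)$)
$X = -166$ ($X = -4 + 70^{2} - -3268 - 5320 - 3010 = -4 + 4900 + 3268 - 5320 - 3010 = -166$)
$\sqrt{-13490 + \left(\left(X - 12250\right) + \left(-45 + 51 \left(-2\right)\right)\right)} = \sqrt{-13490 + \left(\left(-166 - 12250\right) + \left(-45 + 51 \left(-2\right)\right)\right)} = \sqrt{-13490 - 12563} = \sqrt{-26053} = i \sqrt{26053}$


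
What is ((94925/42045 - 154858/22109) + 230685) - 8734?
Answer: 41263044705974/185914581 ≈ 2.2195e+5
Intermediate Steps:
((94925/42045 - 154858/22109) + 230685) - 8734 = ((94925*(1/42045) - 154858*1/22109) + 230685) - 8734 = ((18985/8409 - 154858/22109) + 230685) - 8734 = (-882461557/185914581 + 230685) - 8734 = 42886822656428/185914581 - 8734 = 41263044705974/185914581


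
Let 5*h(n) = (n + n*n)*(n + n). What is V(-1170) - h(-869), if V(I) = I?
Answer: 1310953646/5 ≈ 2.6219e+8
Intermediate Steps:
h(n) = 2*n*(n + n²)/5 (h(n) = ((n + n*n)*(n + n))/5 = ((n + n²)*(2*n))/5 = (2*n*(n + n²))/5 = 2*n*(n + n²)/5)
V(-1170) - h(-869) = -1170 - 2*(-869)²*(1 - 869)/5 = -1170 - 2*755161*(-868)/5 = -1170 - 1*(-1310959496/5) = -1170 + 1310959496/5 = 1310953646/5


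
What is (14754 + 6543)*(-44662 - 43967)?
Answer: -1887531813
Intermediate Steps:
(14754 + 6543)*(-44662 - 43967) = 21297*(-88629) = -1887531813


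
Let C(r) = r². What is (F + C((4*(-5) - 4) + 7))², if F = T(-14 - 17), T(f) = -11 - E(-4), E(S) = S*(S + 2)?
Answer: 72900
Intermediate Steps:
E(S) = S*(2 + S)
T(f) = -19 (T(f) = -11 - (-4)*(2 - 4) = -11 - (-4)*(-2) = -11 - 1*8 = -11 - 8 = -19)
F = -19
(F + C((4*(-5) - 4) + 7))² = (-19 + ((4*(-5) - 4) + 7)²)² = (-19 + ((-20 - 4) + 7)²)² = (-19 + (-24 + 7)²)² = (-19 + (-17)²)² = (-19 + 289)² = 270² = 72900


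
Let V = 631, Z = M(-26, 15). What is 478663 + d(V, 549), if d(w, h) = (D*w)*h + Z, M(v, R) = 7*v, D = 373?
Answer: 129692768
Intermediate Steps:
Z = -182 (Z = 7*(-26) = -182)
d(w, h) = -182 + 373*h*w (d(w, h) = (373*w)*h - 182 = 373*h*w - 182 = -182 + 373*h*w)
478663 + d(V, 549) = 478663 + (-182 + 373*549*631) = 478663 + (-182 + 129214287) = 478663 + 129214105 = 129692768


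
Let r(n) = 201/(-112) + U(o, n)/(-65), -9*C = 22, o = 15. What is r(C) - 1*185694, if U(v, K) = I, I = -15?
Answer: -270372741/1456 ≈ -1.8570e+5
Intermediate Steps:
U(v, K) = -15
C = -22/9 (C = -⅑*22 = -22/9 ≈ -2.4444)
r(n) = -2277/1456 (r(n) = 201/(-112) - 15/(-65) = 201*(-1/112) - 15*(-1/65) = -201/112 + 3/13 = -2277/1456)
r(C) - 1*185694 = -2277/1456 - 1*185694 = -2277/1456 - 185694 = -270372741/1456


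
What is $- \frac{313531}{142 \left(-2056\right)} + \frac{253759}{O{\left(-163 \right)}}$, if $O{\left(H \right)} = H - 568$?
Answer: $- \frac{4344485671}{12553936} \approx -346.07$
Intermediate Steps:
$O{\left(H \right)} = -568 + H$
$- \frac{313531}{142 \left(-2056\right)} + \frac{253759}{O{\left(-163 \right)}} = - \frac{313531}{142 \left(-2056\right)} + \frac{253759}{-568 - 163} = - \frac{313531}{-291952} + \frac{253759}{-731} = \left(-313531\right) \left(- \frac{1}{291952}\right) + 253759 \left(- \frac{1}{731}\right) = \frac{313531}{291952} - \frac{14927}{43} = - \frac{4344485671}{12553936}$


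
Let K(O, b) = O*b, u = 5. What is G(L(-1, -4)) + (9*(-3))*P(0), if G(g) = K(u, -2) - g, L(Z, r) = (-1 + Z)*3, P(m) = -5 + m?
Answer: 131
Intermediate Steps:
L(Z, r) = -3 + 3*Z
G(g) = -10 - g (G(g) = 5*(-2) - g = -10 - g)
G(L(-1, -4)) + (9*(-3))*P(0) = (-10 - (-3 + 3*(-1))) + (9*(-3))*(-5 + 0) = (-10 - (-3 - 3)) - 27*(-5) = (-10 - 1*(-6)) + 135 = (-10 + 6) + 135 = -4 + 135 = 131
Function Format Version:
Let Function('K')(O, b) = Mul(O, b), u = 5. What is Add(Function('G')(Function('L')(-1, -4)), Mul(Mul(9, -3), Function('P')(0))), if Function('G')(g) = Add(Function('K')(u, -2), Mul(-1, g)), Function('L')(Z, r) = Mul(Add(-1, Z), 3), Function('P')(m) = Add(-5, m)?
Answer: 131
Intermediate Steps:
Function('L')(Z, r) = Add(-3, Mul(3, Z))
Function('G')(g) = Add(-10, Mul(-1, g)) (Function('G')(g) = Add(Mul(5, -2), Mul(-1, g)) = Add(-10, Mul(-1, g)))
Add(Function('G')(Function('L')(-1, -4)), Mul(Mul(9, -3), Function('P')(0))) = Add(Add(-10, Mul(-1, Add(-3, Mul(3, -1)))), Mul(Mul(9, -3), Add(-5, 0))) = Add(Add(-10, Mul(-1, Add(-3, -3))), Mul(-27, -5)) = Add(Add(-10, Mul(-1, -6)), 135) = Add(Add(-10, 6), 135) = Add(-4, 135) = 131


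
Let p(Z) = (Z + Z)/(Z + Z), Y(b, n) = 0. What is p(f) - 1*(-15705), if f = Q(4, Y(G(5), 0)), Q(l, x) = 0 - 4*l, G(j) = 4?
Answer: 15706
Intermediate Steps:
Q(l, x) = -4*l
f = -16 (f = -4*4 = -16)
p(Z) = 1 (p(Z) = (2*Z)/((2*Z)) = (2*Z)*(1/(2*Z)) = 1)
p(f) - 1*(-15705) = 1 - 1*(-15705) = 1 + 15705 = 15706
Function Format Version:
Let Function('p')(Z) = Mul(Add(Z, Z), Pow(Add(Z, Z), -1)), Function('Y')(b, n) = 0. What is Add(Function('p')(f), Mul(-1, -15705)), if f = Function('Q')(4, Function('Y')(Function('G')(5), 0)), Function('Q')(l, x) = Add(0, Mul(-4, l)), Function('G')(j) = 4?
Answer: 15706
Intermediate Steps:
Function('Q')(l, x) = Mul(-4, l)
f = -16 (f = Mul(-4, 4) = -16)
Function('p')(Z) = 1 (Function('p')(Z) = Mul(Mul(2, Z), Pow(Mul(2, Z), -1)) = Mul(Mul(2, Z), Mul(Rational(1, 2), Pow(Z, -1))) = 1)
Add(Function('p')(f), Mul(-1, -15705)) = Add(1, Mul(-1, -15705)) = Add(1, 15705) = 15706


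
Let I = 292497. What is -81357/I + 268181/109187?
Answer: 23186337066/10645623313 ≈ 2.1780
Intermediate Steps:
-81357/I + 268181/109187 = -81357/292497 + 268181/109187 = -81357*1/292497 + 268181*(1/109187) = -27119/97499 + 268181/109187 = 23186337066/10645623313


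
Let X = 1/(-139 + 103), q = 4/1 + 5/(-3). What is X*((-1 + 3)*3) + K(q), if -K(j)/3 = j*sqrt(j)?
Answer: -1/6 - 7*sqrt(21)/3 ≈ -10.859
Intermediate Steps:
q = 7/3 (q = 4*1 + 5*(-1/3) = 4 - 5/3 = 7/3 ≈ 2.3333)
K(j) = -3*j**(3/2) (K(j) = -3*j*sqrt(j) = -3*j**(3/2))
X = -1/36 (X = 1/(-36) = -1/36 ≈ -0.027778)
X*((-1 + 3)*3) + K(q) = -(-1 + 3)*3/36 - 7*sqrt(21)/3 = -3/18 - 7*sqrt(21)/3 = -1/36*6 - 7*sqrt(21)/3 = -1/6 - 7*sqrt(21)/3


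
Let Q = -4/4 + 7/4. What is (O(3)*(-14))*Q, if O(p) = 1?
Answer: -21/2 ≈ -10.500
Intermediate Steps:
Q = ¾ (Q = -4*¼ + 7*(¼) = -1 + 7/4 = ¾ ≈ 0.75000)
(O(3)*(-14))*Q = (1*(-14))*(¾) = -14*¾ = -21/2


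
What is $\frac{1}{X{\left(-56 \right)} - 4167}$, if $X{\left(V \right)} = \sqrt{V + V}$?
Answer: $- \frac{4167}{17364001} - \frac{4 i \sqrt{7}}{17364001} \approx -0.00023998 - 6.0948 \cdot 10^{-7} i$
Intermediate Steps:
$X{\left(V \right)} = \sqrt{2} \sqrt{V}$ ($X{\left(V \right)} = \sqrt{2 V} = \sqrt{2} \sqrt{V}$)
$\frac{1}{X{\left(-56 \right)} - 4167} = \frac{1}{\sqrt{2} \sqrt{-56} - 4167} = \frac{1}{\sqrt{2} \cdot 2 i \sqrt{14} - 4167} = \frac{1}{4 i \sqrt{7} - 4167} = \frac{1}{-4167 + 4 i \sqrt{7}}$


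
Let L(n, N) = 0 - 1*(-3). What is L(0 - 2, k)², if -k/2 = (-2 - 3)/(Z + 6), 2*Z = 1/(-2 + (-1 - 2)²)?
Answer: 9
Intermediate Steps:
Z = 1/14 (Z = 1/(2*(-2 + (-1 - 2)²)) = 1/(2*(-2 + (-3)²)) = 1/(2*(-2 + 9)) = (½)/7 = (½)*(⅐) = 1/14 ≈ 0.071429)
k = 28/17 (k = -2*(-2 - 3)/(1/14 + 6) = -(-10)/85/14 = -(-10)*14/85 = -2*(-14/17) = 28/17 ≈ 1.6471)
L(n, N) = 3 (L(n, N) = 0 + 3 = 3)
L(0 - 2, k)² = 3² = 9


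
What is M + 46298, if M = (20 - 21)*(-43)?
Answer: 46341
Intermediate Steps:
M = 43 (M = -1*(-43) = 43)
M + 46298 = 43 + 46298 = 46341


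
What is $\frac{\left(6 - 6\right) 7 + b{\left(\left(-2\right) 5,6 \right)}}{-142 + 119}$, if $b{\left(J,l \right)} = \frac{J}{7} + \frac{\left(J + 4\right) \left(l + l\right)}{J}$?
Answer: $- \frac{202}{805} \approx -0.25093$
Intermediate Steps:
$b{\left(J,l \right)} = \frac{J}{7} + \frac{2 l \left(4 + J\right)}{J}$ ($b{\left(J,l \right)} = J \frac{1}{7} + \frac{\left(4 + J\right) 2 l}{J} = \frac{J}{7} + \frac{2 l \left(4 + J\right)}{J}$)
$\frac{\left(6 - 6\right) 7 + b{\left(\left(-2\right) 5,6 \right)}}{-142 + 119} = \frac{\left(6 - 6\right) 7 + \left(2 \cdot 6 + \frac{\left(-2\right) 5}{7} + 8 \cdot 6 \frac{1}{\left(-2\right) 5}\right)}{-142 + 119} = \frac{0 \cdot 7 + \left(12 + \frac{1}{7} \left(-10\right) + 8 \cdot 6 \frac{1}{-10}\right)}{-23} = \left(0 + \left(12 - \frac{10}{7} + 8 \cdot 6 \left(- \frac{1}{10}\right)\right)\right) \left(- \frac{1}{23}\right) = \left(0 - - \frac{202}{35}\right) \left(- \frac{1}{23}\right) = \left(0 + \frac{202}{35}\right) \left(- \frac{1}{23}\right) = \frac{202}{35} \left(- \frac{1}{23}\right) = - \frac{202}{805}$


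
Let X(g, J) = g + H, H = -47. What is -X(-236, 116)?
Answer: 283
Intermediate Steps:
X(g, J) = -47 + g (X(g, J) = g - 47 = -47 + g)
-X(-236, 116) = -(-47 - 236) = -1*(-283) = 283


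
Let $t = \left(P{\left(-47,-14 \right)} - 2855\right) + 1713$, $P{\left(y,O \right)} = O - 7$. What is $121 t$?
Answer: $-140723$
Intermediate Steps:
$P{\left(y,O \right)} = -7 + O$ ($P{\left(y,O \right)} = O - 7 = -7 + O$)
$t = -1163$ ($t = \left(\left(-7 - 14\right) - 2855\right) + 1713 = \left(-21 - 2855\right) + 1713 = -2876 + 1713 = -1163$)
$121 t = 121 \left(-1163\right) = -140723$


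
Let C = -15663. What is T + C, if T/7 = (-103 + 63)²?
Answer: -4463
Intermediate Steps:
T = 11200 (T = 7*(-103 + 63)² = 7*(-40)² = 7*1600 = 11200)
T + C = 11200 - 15663 = -4463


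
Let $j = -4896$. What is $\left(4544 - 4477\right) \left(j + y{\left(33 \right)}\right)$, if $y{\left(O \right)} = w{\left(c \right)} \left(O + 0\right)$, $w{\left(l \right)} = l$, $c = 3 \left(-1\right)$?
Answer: $-334665$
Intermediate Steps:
$c = -3$
$y{\left(O \right)} = - 3 O$ ($y{\left(O \right)} = - 3 \left(O + 0\right) = - 3 O$)
$\left(4544 - 4477\right) \left(j + y{\left(33 \right)}\right) = \left(4544 - 4477\right) \left(-4896 - 99\right) = 67 \left(-4896 - 99\right) = 67 \left(-4995\right) = -334665$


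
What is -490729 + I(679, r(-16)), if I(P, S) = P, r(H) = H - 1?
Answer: -490050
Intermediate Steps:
r(H) = -1 + H
-490729 + I(679, r(-16)) = -490729 + 679 = -490050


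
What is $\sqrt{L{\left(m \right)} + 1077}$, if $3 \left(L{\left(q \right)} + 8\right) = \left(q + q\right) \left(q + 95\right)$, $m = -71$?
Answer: $i \sqrt{67} \approx 8.1853 i$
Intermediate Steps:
$L{\left(q \right)} = -8 + \frac{2 q \left(95 + q\right)}{3}$ ($L{\left(q \right)} = -8 + \frac{\left(q + q\right) \left(q + 95\right)}{3} = -8 + \frac{2 q \left(95 + q\right)}{3}$)
$\sqrt{L{\left(m \right)} + 1077} = \sqrt{\left(-8 + \frac{2 \left(-71\right)^{2}}{3} + \frac{190}{3} \left(-71\right)\right) + 1077} = \sqrt{\left(-8 + \frac{2}{3} \cdot 5041 - \frac{13490}{3}\right) + 1077} = \sqrt{\left(-8 + \frac{10082}{3} - \frac{13490}{3}\right) + 1077} = \sqrt{-1144 + 1077} = \sqrt{-67} = i \sqrt{67}$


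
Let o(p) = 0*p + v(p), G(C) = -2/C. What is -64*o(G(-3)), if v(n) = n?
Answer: -128/3 ≈ -42.667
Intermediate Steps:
o(p) = p (o(p) = 0*p + p = 0 + p = p)
-64*o(G(-3)) = -(-128)/(-3) = -(-128)*(-1)/3 = -64*2/3 = -128/3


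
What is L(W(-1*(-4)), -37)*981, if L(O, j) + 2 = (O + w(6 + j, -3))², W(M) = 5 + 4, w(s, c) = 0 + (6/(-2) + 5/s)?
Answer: 30253059/961 ≈ 31481.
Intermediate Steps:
w(s, c) = -3 + 5/s (w(s, c) = 0 + (6*(-½) + 5/s) = 0 + (-3 + 5/s) = -3 + 5/s)
W(M) = 9
L(O, j) = -2 + (-3 + O + 5/(6 + j))² (L(O, j) = -2 + (O + (-3 + 5/(6 + j)))² = -2 + (-3 + O + 5/(6 + j))²)
L(W(-1*(-4)), -37)*981 = (-2 + (-3 + 9 + 5/(6 - 37))²)*981 = (-2 + (-3 + 9 + 5/(-31))²)*981 = (-2 + (-3 + 9 + 5*(-1/31))²)*981 = (-2 + (-3 + 9 - 5/31)²)*981 = (-2 + (181/31)²)*981 = (-2 + 32761/961)*981 = (30839/961)*981 = 30253059/961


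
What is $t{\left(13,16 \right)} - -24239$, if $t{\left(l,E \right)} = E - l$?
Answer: $24242$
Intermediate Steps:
$t{\left(13,16 \right)} - -24239 = \left(16 - 13\right) - -24239 = \left(16 - 13\right) + 24239 = 3 + 24239 = 24242$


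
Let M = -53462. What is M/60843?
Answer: -53462/60843 ≈ -0.87869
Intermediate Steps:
M/60843 = -53462/60843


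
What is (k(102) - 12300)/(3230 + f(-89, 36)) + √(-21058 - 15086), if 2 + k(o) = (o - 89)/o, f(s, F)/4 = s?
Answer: -1254791/293148 + 12*I*√251 ≈ -4.2804 + 190.12*I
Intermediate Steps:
f(s, F) = 4*s
k(o) = -2 + (-89 + o)/o (k(o) = -2 + (o - 89)/o = -2 + (-89 + o)/o)
(k(102) - 12300)/(3230 + f(-89, 36)) + √(-21058 - 15086) = ((-89 - 1*102)/102 - 12300)/(3230 + 4*(-89)) + √(-21058 - 15086) = ((-89 - 102)/102 - 12300)/(3230 - 356) + √(-36144) = ((1/102)*(-191) - 12300)/2874 + 12*I*√251 = (-191/102 - 12300)*(1/2874) + 12*I*√251 = -1254791/102*1/2874 + 12*I*√251 = -1254791/293148 + 12*I*√251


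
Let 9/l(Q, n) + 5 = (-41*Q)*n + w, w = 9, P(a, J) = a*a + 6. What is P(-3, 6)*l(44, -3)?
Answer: 135/5416 ≈ 0.024926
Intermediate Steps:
P(a, J) = 6 + a² (P(a, J) = a² + 6 = 6 + a²)
l(Q, n) = 9/(4 - 41*Q*n) (l(Q, n) = 9/(-5 + ((-41*Q)*n + 9)) = 9/(-5 + (-41*Q*n + 9)) = 9/(-5 + (9 - 41*Q*n)) = 9/(4 - 41*Q*n))
P(-3, 6)*l(44, -3) = (6 + (-3)²)*(-9/(-4 + 41*44*(-3))) = (6 + 9)*(-9/(-4 - 5412)) = 15*(-9/(-5416)) = 15*(-9*(-1/5416)) = 15*(9/5416) = 135/5416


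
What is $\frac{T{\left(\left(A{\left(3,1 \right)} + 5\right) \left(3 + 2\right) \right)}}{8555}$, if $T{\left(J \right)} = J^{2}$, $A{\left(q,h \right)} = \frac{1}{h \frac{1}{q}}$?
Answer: $\frac{320}{1711} \approx 0.18703$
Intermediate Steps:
$A{\left(q,h \right)} = \frac{q}{h}$
$\frac{T{\left(\left(A{\left(3,1 \right)} + 5\right) \left(3 + 2\right) \right)}}{8555} = \frac{\left(\left(\frac{3}{1} + 5\right) \left(3 + 2\right)\right)^{2}}{8555} = \left(\left(3 \cdot 1 + 5\right) 5\right)^{2} \cdot \frac{1}{8555} = \left(\left(3 + 5\right) 5\right)^{2} \cdot \frac{1}{8555} = \left(8 \cdot 5\right)^{2} \cdot \frac{1}{8555} = 40^{2} \cdot \frac{1}{8555} = 1600 \cdot \frac{1}{8555} = \frac{320}{1711}$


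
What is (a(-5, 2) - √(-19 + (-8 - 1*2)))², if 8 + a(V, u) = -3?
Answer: (11 + I*√29)² ≈ 92.0 + 118.47*I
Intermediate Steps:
a(V, u) = -11 (a(V, u) = -8 - 3 = -11)
(a(-5, 2) - √(-19 + (-8 - 1*2)))² = (-11 - √(-19 + (-8 - 1*2)))² = (-11 - √(-19 + (-8 - 2)))² = (-11 - √(-19 - 10))² = (-11 - √(-29))² = (-11 - I*√29)²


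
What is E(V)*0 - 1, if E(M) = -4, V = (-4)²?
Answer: -1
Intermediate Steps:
V = 16
E(V)*0 - 1 = -4*0 - 1 = 0 - 1 = -1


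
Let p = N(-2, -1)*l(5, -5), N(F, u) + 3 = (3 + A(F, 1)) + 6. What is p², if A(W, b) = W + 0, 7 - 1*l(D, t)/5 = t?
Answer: 57600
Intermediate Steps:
l(D, t) = 35 - 5*t
A(W, b) = W
N(F, u) = 6 + F (N(F, u) = -3 + ((3 + F) + 6) = -3 + (9 + F) = 6 + F)
p = 240 (p = (6 - 2)*(35 - 5*(-5)) = 4*(35 + 25) = 4*60 = 240)
p² = 240² = 57600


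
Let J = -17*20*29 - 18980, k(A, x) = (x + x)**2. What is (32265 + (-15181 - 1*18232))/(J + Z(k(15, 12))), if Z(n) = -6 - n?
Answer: 574/14711 ≈ 0.039018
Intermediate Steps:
k(A, x) = 4*x**2 (k(A, x) = (2*x)**2 = 4*x**2)
J = -28840 (J = -340*29 - 18980 = -9860 - 18980 = -28840)
(32265 + (-15181 - 1*18232))/(J + Z(k(15, 12))) = (32265 + (-15181 - 1*18232))/(-28840 + (-6 - 4*12**2)) = (32265 + (-15181 - 18232))/(-28840 + (-6 - 4*144)) = (32265 - 33413)/(-28840 + (-6 - 1*576)) = -1148/(-28840 + (-6 - 576)) = -1148/(-28840 - 582) = -1148/(-29422) = -1148*(-1/29422) = 574/14711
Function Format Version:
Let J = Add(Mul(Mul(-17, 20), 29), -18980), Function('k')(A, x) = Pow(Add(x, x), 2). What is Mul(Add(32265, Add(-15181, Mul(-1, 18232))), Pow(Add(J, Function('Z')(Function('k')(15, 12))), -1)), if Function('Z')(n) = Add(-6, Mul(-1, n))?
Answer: Rational(574, 14711) ≈ 0.039018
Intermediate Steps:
Function('k')(A, x) = Mul(4, Pow(x, 2)) (Function('k')(A, x) = Pow(Mul(2, x), 2) = Mul(4, Pow(x, 2)))
J = -28840 (J = Add(Mul(-340, 29), -18980) = Add(-9860, -18980) = -28840)
Mul(Add(32265, Add(-15181, Mul(-1, 18232))), Pow(Add(J, Function('Z')(Function('k')(15, 12))), -1)) = Mul(Add(32265, Add(-15181, Mul(-1, 18232))), Pow(Add(-28840, Add(-6, Mul(-1, Mul(4, Pow(12, 2))))), -1)) = Mul(Add(32265, Add(-15181, -18232)), Pow(Add(-28840, Add(-6, Mul(-1, Mul(4, 144)))), -1)) = Mul(Add(32265, -33413), Pow(Add(-28840, Add(-6, Mul(-1, 576))), -1)) = Mul(-1148, Pow(Add(-28840, Add(-6, -576)), -1)) = Mul(-1148, Pow(Add(-28840, -582), -1)) = Mul(-1148, Pow(-29422, -1)) = Mul(-1148, Rational(-1, 29422)) = Rational(574, 14711)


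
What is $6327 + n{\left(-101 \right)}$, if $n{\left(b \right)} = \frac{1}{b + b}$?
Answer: $\frac{1278053}{202} \approx 6327.0$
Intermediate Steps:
$n{\left(b \right)} = \frac{1}{2 b}$
$6327 + n{\left(-101 \right)} = 6327 + \frac{1}{2 \left(-101\right)} = 6327 + \frac{1}{2} \left(- \frac{1}{101}\right) = 6327 - \frac{1}{202} = \frac{1278053}{202}$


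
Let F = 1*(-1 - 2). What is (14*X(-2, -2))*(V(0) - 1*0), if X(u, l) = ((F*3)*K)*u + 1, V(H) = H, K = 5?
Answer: 0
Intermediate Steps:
F = -3 (F = 1*(-3) = -3)
X(u, l) = 1 - 45*u (X(u, l) = (-3*3*5)*u + 1 = (-9*5)*u + 1 = -45*u + 1 = 1 - 45*u)
(14*X(-2, -2))*(V(0) - 1*0) = (14*(1 - 45*(-2)))*(0 - 1*0) = (14*(1 + 90))*(0 + 0) = (14*91)*0 = 1274*0 = 0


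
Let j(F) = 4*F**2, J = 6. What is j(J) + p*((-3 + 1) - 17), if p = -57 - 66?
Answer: 2481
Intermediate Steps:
p = -123
j(J) + p*((-3 + 1) - 17) = 4*6**2 - 123*((-3 + 1) - 17) = 4*36 - 123*(-2 - 17) = 144 - 123*(-19) = 144 + 2337 = 2481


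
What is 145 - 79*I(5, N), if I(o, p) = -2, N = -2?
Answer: 303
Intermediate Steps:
145 - 79*I(5, N) = 145 - 79*(-2) = 145 + 158 = 303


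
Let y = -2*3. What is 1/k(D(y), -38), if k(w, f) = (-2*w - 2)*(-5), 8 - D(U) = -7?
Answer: 1/160 ≈ 0.0062500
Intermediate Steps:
y = -6
D(U) = 15 (D(U) = 8 - 1*(-7) = 8 + 7 = 15)
k(w, f) = 10 + 10*w (k(w, f) = (-2 - 2*w)*(-5) = 10 + 10*w)
1/k(D(y), -38) = 1/(10 + 10*15) = 1/(10 + 150) = 1/160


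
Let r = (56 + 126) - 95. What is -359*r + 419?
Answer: -30814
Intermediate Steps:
r = 87 (r = 182 - 95 = 87)
-359*r + 419 = -359*87 + 419 = -31233 + 419 = -30814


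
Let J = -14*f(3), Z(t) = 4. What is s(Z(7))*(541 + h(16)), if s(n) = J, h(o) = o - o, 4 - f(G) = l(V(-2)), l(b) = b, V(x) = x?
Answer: -45444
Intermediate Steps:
f(G) = 6 (f(G) = 4 - 1*(-2) = 4 + 2 = 6)
h(o) = 0
J = -84 (J = -14*6 = -84)
s(n) = -84
s(Z(7))*(541 + h(16)) = -84*(541 + 0) = -84*541 = -45444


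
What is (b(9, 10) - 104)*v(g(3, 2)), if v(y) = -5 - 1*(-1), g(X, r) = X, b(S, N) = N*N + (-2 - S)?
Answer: 60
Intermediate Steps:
b(S, N) = -2 + N² - S (b(S, N) = N² + (-2 - S) = -2 + N² - S)
v(y) = -4 (v(y) = -5 + 1 = -4)
(b(9, 10) - 104)*v(g(3, 2)) = ((-2 + 10² - 1*9) - 104)*(-4) = ((-2 + 100 - 9) - 104)*(-4) = (89 - 104)*(-4) = -15*(-4) = 60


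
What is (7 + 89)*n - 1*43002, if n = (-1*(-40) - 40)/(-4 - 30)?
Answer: -43002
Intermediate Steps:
n = 0 (n = (40 - 40)/(-34) = 0*(-1/34) = 0)
(7 + 89)*n - 1*43002 = (7 + 89)*0 - 1*43002 = 96*0 - 43002 = 0 - 43002 = -43002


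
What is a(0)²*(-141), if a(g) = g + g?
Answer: 0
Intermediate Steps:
a(g) = 2*g
a(0)²*(-141) = (2*0)²*(-141) = 0²*(-141) = 0*(-141) = 0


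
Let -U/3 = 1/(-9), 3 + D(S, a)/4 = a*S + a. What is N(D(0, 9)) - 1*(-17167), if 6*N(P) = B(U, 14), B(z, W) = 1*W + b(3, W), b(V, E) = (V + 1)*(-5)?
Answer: 17166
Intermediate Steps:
b(V, E) = -5 - 5*V (b(V, E) = (1 + V)*(-5) = -5 - 5*V)
D(S, a) = -12 + 4*a + 4*S*a (D(S, a) = -12 + 4*(a*S + a) = -12 + 4*(S*a + a) = -12 + 4*(a + S*a) = -12 + (4*a + 4*S*a) = -12 + 4*a + 4*S*a)
U = ⅓ (U = -3/(-9) = -3*(-⅑) = ⅓ ≈ 0.33333)
B(z, W) = -20 + W (B(z, W) = 1*W + (-5 - 5*3) = W + (-5 - 15) = W - 20 = -20 + W)
N(P) = -1 (N(P) = (-20 + 14)/6 = (⅙)*(-6) = -1)
N(D(0, 9)) - 1*(-17167) = -1 - 1*(-17167) = -1 + 17167 = 17166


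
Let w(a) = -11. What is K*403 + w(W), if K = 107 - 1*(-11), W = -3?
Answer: 47543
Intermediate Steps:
K = 118 (K = 107 + 11 = 118)
K*403 + w(W) = 118*403 - 11 = 47554 - 11 = 47543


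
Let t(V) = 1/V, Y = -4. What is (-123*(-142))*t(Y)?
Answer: -8733/2 ≈ -4366.5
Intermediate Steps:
(-123*(-142))*t(Y) = -123*(-142)/(-4) = 17466*(-¼) = -8733/2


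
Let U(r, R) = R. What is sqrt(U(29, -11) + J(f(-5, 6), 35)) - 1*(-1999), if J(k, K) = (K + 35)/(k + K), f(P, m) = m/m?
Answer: 1999 + I*sqrt(326)/6 ≈ 1999.0 + 3.0092*I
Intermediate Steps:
f(P, m) = 1
J(k, K) = (35 + K)/(K + k)
sqrt(U(29, -11) + J(f(-5, 6), 35)) - 1*(-1999) = sqrt(-11 + (35 + 35)/(35 + 1)) - 1*(-1999) = sqrt(-11 + 70/36) + 1999 = sqrt(-11 + (1/36)*70) + 1999 = sqrt(-11 + 35/18) + 1999 = sqrt(-163/18) + 1999 = I*sqrt(326)/6 + 1999 = 1999 + I*sqrt(326)/6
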